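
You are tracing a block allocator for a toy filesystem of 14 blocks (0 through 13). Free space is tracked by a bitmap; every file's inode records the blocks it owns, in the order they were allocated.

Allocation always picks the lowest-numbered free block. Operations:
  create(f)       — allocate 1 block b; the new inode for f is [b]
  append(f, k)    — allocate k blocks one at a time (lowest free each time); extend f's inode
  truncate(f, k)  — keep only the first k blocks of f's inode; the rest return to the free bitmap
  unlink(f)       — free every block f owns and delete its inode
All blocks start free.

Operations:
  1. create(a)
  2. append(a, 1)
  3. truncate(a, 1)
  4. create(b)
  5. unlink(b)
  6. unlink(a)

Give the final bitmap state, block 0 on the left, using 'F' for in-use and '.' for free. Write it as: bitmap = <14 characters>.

bitmap = ..............

[1] create(a) — a=0 (map F.............)
[2] append(a, 1) — a=0,1 (map FF............)
[3] truncate(a, 1) — a=0 (map F.............)
[4] create(b) — a=0 b=1 (map FF............)
[5] unlink(b) — a=0 (map F.............)
[6] unlink(a) —  (map ..............)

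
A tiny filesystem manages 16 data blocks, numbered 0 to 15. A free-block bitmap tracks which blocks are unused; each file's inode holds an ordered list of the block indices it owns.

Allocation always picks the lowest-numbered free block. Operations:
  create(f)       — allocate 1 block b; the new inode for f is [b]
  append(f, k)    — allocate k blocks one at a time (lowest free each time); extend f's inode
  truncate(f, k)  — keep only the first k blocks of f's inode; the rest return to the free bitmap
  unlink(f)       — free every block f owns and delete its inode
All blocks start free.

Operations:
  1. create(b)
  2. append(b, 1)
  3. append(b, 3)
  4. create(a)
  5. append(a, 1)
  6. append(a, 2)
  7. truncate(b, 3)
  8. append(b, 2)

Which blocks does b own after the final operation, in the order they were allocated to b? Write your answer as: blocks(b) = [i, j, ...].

[1] create(b) — b=0 (map F...............)
[2] append(b, 1) — b=0,1 (map FF..............)
[3] append(b, 3) — b=0,1,2,3,4 (map FFFFF...........)
[4] create(a) — a=5 b=0,1,2,3,4 (map FFFFFF..........)
[5] append(a, 1) — a=5,6 b=0,1,2,3,4 (map FFFFFFF.........)
[6] append(a, 2) — a=5,6,7,8 b=0,1,2,3,4 (map FFFFFFFFF.......)
[7] truncate(b, 3) — a=5,6,7,8 b=0,1,2 (map FFF..FFFF.......)
[8] append(b, 2) — a=5,6,7,8 b=0,1,2,3,4 (map FFFFFFFFF.......)

blocks(b) = [0, 1, 2, 3, 4]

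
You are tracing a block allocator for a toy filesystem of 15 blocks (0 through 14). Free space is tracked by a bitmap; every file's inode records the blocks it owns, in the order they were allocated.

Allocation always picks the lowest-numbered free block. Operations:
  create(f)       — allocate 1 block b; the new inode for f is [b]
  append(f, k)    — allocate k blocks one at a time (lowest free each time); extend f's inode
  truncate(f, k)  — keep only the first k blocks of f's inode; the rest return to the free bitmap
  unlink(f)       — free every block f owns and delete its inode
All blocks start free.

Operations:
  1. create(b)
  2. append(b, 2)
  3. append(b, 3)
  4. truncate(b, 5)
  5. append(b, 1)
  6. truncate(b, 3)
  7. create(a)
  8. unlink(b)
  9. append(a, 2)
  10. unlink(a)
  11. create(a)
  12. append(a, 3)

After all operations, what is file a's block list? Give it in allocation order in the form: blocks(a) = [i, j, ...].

blocks(a) = [0, 1, 2, 3]

[1] create(b) — b=0 (map F..............)
[2] append(b, 2) — b=0,1,2 (map FFF............)
[3] append(b, 3) — b=0,1,2,3,4,5 (map FFFFFF.........)
[4] truncate(b, 5) — b=0,1,2,3,4 (map FFFFF..........)
[5] append(b, 1) — b=0,1,2,3,4,5 (map FFFFFF.........)
[6] truncate(b, 3) — b=0,1,2 (map FFF............)
[7] create(a) — a=3 b=0,1,2 (map FFFF...........)
[8] unlink(b) — a=3 (map ...F...........)
[9] append(a, 2) — a=3,0,1 (map FF.F...........)
[10] unlink(a) —  (map ...............)
[11] create(a) — a=0 (map F..............)
[12] append(a, 3) — a=0,1,2,3 (map FFFF...........)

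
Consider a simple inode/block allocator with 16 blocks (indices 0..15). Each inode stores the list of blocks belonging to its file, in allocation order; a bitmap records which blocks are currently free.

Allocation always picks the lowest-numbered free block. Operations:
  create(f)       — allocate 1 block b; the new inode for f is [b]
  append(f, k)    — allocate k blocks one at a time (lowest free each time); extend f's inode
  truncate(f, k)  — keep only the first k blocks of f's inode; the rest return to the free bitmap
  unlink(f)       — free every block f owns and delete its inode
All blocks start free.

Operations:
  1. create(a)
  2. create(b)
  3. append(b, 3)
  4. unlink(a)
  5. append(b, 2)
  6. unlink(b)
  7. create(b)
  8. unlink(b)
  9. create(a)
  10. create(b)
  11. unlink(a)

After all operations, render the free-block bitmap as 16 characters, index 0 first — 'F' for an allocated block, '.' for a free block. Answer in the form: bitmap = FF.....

[1] create(a) — a=0 (map F...............)
[2] create(b) — a=0 b=1 (map FF..............)
[3] append(b, 3) — a=0 b=1,2,3,4 (map FFFFF...........)
[4] unlink(a) — b=1,2,3,4 (map .FFFF...........)
[5] append(b, 2) — b=1,2,3,4,0,5 (map FFFFFF..........)
[6] unlink(b) —  (map ................)
[7] create(b) — b=0 (map F...............)
[8] unlink(b) —  (map ................)
[9] create(a) — a=0 (map F...............)
[10] create(b) — a=0 b=1 (map FF..............)
[11] unlink(a) — b=1 (map .F..............)

bitmap = .F..............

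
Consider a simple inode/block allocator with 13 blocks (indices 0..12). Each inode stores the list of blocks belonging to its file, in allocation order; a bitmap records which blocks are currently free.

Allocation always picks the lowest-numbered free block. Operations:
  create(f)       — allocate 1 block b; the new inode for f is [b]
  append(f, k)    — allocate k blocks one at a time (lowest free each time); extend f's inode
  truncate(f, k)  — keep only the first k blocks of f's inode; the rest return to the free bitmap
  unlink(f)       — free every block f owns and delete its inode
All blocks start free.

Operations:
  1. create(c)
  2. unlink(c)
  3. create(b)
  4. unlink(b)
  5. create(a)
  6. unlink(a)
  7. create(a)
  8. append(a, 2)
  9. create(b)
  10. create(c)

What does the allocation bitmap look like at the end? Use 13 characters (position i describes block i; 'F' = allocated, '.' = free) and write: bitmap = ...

after create(c) → c:[0]  free=[F............]
after unlink(c) →   free=[.............]
after create(b) → b:[0]  free=[F............]
after unlink(b) →   free=[.............]
after create(a) → a:[0]  free=[F............]
after unlink(a) →   free=[.............]
after create(a) → a:[0]  free=[F............]
after append(a, 2) → a:[0, 1, 2]  free=[FFF..........]
after create(b) → a:[0, 1, 2], b:[3]  free=[FFFF.........]
after create(c) → a:[0, 1, 2], b:[3], c:[4]  free=[FFFFF........]

bitmap = FFFFF........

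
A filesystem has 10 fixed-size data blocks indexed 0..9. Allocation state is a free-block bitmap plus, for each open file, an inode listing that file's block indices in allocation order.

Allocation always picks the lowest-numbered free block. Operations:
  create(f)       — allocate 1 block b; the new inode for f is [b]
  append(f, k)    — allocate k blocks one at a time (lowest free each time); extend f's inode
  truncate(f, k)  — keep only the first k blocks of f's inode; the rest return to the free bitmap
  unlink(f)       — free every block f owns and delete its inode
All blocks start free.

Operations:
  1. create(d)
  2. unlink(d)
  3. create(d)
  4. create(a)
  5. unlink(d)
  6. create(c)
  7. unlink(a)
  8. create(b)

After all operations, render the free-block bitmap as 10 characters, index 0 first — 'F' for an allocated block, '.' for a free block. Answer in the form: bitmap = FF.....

bitmap = FF........

[1] create(d) — d=0 (map F.........)
[2] unlink(d) —  (map ..........)
[3] create(d) — d=0 (map F.........)
[4] create(a) — a=1 d=0 (map FF........)
[5] unlink(d) — a=1 (map .F........)
[6] create(c) — a=1 c=0 (map FF........)
[7] unlink(a) — c=0 (map F.........)
[8] create(b) — b=1 c=0 (map FF........)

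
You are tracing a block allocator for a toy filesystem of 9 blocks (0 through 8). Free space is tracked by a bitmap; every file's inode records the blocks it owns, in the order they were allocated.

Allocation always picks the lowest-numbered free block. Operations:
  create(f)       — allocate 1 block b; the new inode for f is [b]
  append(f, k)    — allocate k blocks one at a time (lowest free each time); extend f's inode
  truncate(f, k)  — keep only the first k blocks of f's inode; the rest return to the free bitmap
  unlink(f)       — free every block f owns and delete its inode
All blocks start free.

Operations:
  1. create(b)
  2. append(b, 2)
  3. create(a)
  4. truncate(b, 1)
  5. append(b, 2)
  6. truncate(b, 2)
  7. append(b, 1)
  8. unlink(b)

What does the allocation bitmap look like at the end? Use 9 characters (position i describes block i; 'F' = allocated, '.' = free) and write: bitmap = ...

after create(b) → b:[0]  free=[F........]
after append(b, 2) → b:[0, 1, 2]  free=[FFF......]
after create(a) → a:[3], b:[0, 1, 2]  free=[FFFF.....]
after truncate(b, 1) → a:[3], b:[0]  free=[F..F.....]
after append(b, 2) → a:[3], b:[0, 1, 2]  free=[FFFF.....]
after truncate(b, 2) → a:[3], b:[0, 1]  free=[FF.F.....]
after append(b, 1) → a:[3], b:[0, 1, 2]  free=[FFFF.....]
after unlink(b) → a:[3]  free=[...F.....]

bitmap = ...F.....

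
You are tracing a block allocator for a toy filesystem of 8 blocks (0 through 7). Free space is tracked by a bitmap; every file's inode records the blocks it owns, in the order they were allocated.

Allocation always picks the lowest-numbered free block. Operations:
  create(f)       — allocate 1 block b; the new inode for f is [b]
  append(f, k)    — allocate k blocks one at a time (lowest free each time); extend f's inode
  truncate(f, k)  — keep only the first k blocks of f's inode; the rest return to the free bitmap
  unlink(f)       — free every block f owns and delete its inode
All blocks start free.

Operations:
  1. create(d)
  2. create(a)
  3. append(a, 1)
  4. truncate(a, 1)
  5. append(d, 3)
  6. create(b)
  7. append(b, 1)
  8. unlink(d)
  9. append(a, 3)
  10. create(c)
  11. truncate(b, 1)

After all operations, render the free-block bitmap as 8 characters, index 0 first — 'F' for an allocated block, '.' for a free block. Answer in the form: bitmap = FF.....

bitmap = FFFFFF..

[1] create(d) — d=0 (map F.......)
[2] create(a) — a=1 d=0 (map FF......)
[3] append(a, 1) — a=1,2 d=0 (map FFF.....)
[4] truncate(a, 1) — a=1 d=0 (map FF......)
[5] append(d, 3) — a=1 d=0,2,3,4 (map FFFFF...)
[6] create(b) — a=1 b=5 d=0,2,3,4 (map FFFFFF..)
[7] append(b, 1) — a=1 b=5,6 d=0,2,3,4 (map FFFFFFF.)
[8] unlink(d) — a=1 b=5,6 (map .F...FF.)
[9] append(a, 3) — a=1,0,2,3 b=5,6 (map FFFF.FF.)
[10] create(c) — a=1,0,2,3 b=5,6 c=4 (map FFFFFFF.)
[11] truncate(b, 1) — a=1,0,2,3 b=5 c=4 (map FFFFFF..)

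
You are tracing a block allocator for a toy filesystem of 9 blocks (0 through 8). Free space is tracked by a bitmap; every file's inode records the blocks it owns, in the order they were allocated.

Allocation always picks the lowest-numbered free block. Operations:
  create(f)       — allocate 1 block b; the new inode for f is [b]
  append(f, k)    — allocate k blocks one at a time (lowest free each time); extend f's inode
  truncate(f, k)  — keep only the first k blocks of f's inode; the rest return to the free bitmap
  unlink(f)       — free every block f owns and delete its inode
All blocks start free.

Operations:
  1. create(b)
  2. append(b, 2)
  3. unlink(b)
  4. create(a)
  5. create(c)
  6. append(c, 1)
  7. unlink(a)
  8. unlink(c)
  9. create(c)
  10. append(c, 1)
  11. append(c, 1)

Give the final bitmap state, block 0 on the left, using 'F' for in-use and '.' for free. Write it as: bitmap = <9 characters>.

bitmap = FFF......

create(b): bitmap=F........ | b=[0]
append(b, 2): bitmap=FFF...... | b=[0, 1, 2]
unlink(b): bitmap=......... | 
create(a): bitmap=F........ | a=[0]
create(c): bitmap=FF....... | a=[0] c=[1]
append(c, 1): bitmap=FFF...... | a=[0] c=[1, 2]
unlink(a): bitmap=.FF...... | c=[1, 2]
unlink(c): bitmap=......... | 
create(c): bitmap=F........ | c=[0]
append(c, 1): bitmap=FF....... | c=[0, 1]
append(c, 1): bitmap=FFF...... | c=[0, 1, 2]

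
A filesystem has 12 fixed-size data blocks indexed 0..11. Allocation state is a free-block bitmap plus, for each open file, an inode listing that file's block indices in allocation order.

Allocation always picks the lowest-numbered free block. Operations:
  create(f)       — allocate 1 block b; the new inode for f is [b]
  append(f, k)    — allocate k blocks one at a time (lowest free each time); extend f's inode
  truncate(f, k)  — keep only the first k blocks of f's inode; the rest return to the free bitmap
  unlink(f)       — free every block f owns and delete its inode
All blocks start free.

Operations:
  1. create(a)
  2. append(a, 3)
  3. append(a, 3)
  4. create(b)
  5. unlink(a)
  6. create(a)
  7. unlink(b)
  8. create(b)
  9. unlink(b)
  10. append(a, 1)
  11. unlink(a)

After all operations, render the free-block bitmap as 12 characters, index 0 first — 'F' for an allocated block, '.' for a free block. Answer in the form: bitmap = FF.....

after create(a) → a:[0]  free=[F...........]
after append(a, 3) → a:[0, 1, 2, 3]  free=[FFFF........]
after append(a, 3) → a:[0, 1, 2, 3, 4, 5, 6]  free=[FFFFFFF.....]
after create(b) → a:[0, 1, 2, 3, 4, 5, 6], b:[7]  free=[FFFFFFFF....]
after unlink(a) → b:[7]  free=[.......F....]
after create(a) → a:[0], b:[7]  free=[F......F....]
after unlink(b) → a:[0]  free=[F...........]
after create(b) → a:[0], b:[1]  free=[FF..........]
after unlink(b) → a:[0]  free=[F...........]
after append(a, 1) → a:[0, 1]  free=[FF..........]
after unlink(a) →   free=[............]

bitmap = ............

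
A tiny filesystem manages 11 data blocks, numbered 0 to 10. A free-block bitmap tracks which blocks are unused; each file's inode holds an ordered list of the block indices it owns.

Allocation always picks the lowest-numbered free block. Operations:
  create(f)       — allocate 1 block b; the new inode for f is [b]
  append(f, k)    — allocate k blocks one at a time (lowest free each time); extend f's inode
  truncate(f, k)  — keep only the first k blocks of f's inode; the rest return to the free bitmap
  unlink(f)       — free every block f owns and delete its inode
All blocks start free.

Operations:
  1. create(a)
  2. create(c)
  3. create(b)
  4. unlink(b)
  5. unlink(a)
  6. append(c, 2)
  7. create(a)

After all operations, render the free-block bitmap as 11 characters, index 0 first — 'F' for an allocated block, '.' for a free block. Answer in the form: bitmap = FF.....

bitmap = FFFF.......

[1] create(a) — a=0 (map F..........)
[2] create(c) — a=0 c=1 (map FF.........)
[3] create(b) — a=0 b=2 c=1 (map FFF........)
[4] unlink(b) — a=0 c=1 (map FF.........)
[5] unlink(a) — c=1 (map .F.........)
[6] append(c, 2) — c=1,0,2 (map FFF........)
[7] create(a) — a=3 c=1,0,2 (map FFFF.......)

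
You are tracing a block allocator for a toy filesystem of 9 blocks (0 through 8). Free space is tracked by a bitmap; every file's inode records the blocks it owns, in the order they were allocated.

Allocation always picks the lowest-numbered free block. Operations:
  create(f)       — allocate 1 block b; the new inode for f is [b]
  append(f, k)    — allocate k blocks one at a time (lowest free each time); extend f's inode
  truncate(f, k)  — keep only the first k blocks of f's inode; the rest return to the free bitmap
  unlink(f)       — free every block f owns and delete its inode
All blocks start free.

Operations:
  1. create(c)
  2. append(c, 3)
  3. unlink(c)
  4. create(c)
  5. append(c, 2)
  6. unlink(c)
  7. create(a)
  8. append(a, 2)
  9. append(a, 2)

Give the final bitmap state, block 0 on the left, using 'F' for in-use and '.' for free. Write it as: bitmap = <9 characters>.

bitmap = FFFFF....

[1] create(c) — c=0 (map F........)
[2] append(c, 3) — c=0,1,2,3 (map FFFF.....)
[3] unlink(c) —  (map .........)
[4] create(c) — c=0 (map F........)
[5] append(c, 2) — c=0,1,2 (map FFF......)
[6] unlink(c) —  (map .........)
[7] create(a) — a=0 (map F........)
[8] append(a, 2) — a=0,1,2 (map FFF......)
[9] append(a, 2) — a=0,1,2,3,4 (map FFFFF....)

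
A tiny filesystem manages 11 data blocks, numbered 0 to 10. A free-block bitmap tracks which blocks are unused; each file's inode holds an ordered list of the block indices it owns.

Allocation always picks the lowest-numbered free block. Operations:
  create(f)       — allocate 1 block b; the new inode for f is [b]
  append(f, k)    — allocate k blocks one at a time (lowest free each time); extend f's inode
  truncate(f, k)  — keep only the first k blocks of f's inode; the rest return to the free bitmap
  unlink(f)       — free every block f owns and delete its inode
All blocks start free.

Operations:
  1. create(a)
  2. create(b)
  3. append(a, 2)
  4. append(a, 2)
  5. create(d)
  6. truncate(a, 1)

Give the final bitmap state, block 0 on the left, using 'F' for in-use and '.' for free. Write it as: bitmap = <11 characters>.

create(a): bitmap=F.......... | a=[0]
create(b): bitmap=FF......... | a=[0] b=[1]
append(a, 2): bitmap=FFFF....... | a=[0, 2, 3] b=[1]
append(a, 2): bitmap=FFFFFF..... | a=[0, 2, 3, 4, 5] b=[1]
create(d): bitmap=FFFFFFF.... | a=[0, 2, 3, 4, 5] b=[1] d=[6]
truncate(a, 1): bitmap=FF....F.... | a=[0] b=[1] d=[6]

bitmap = FF....F....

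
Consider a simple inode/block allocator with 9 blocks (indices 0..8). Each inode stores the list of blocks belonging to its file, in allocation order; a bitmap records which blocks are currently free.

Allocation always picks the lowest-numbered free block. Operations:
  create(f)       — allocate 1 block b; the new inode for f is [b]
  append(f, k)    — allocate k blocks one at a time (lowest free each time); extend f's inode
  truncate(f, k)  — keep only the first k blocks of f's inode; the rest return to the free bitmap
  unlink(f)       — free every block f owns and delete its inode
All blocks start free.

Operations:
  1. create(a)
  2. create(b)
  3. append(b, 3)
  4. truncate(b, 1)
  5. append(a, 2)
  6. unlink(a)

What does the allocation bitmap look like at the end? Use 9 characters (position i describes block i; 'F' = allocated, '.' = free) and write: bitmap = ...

after create(a) → a:[0]  free=[F........]
after create(b) → a:[0], b:[1]  free=[FF.......]
after append(b, 3) → a:[0], b:[1, 2, 3, 4]  free=[FFFFF....]
after truncate(b, 1) → a:[0], b:[1]  free=[FF.......]
after append(a, 2) → a:[0, 2, 3], b:[1]  free=[FFFF.....]
after unlink(a) → b:[1]  free=[.F.......]

bitmap = .F.......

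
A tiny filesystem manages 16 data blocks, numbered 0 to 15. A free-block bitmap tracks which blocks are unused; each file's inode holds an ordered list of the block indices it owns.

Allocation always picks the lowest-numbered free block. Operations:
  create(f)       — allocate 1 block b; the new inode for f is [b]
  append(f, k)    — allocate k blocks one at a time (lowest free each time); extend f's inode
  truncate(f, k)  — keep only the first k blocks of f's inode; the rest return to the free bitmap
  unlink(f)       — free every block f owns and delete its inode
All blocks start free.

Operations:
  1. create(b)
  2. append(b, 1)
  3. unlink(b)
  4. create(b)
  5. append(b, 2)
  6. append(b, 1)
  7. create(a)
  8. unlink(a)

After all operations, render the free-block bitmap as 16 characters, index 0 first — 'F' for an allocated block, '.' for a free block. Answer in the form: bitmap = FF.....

  1. create(b)  ⇒  F...............  {b→[0]}
  2. append(b, 1)  ⇒  FF..............  {b→[0, 1]}
  3. unlink(b)  ⇒  ................  {}
  4. create(b)  ⇒  F...............  {b→[0]}
  5. append(b, 2)  ⇒  FFF.............  {b→[0, 1, 2]}
  6. append(b, 1)  ⇒  FFFF............  {b→[0, 1, 2, 3]}
  7. create(a)  ⇒  FFFFF...........  {a→[4]; b→[0, 1, 2, 3]}
  8. unlink(a)  ⇒  FFFF............  {b→[0, 1, 2, 3]}

bitmap = FFFF............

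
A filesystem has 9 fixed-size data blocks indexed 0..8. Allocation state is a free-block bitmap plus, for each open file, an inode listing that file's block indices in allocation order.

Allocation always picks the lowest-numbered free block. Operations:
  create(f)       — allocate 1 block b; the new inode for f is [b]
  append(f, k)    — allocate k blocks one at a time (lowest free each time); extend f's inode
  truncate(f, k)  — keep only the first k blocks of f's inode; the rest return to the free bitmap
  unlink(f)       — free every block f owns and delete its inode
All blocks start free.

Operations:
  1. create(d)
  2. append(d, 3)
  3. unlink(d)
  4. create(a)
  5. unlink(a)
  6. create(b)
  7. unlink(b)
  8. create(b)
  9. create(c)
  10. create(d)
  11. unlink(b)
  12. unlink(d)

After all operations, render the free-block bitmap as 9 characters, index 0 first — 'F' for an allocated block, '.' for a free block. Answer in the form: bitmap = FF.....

  1. create(d)  ⇒  F........  {d→[0]}
  2. append(d, 3)  ⇒  FFFF.....  {d→[0, 1, 2, 3]}
  3. unlink(d)  ⇒  .........  {}
  4. create(a)  ⇒  F........  {a→[0]}
  5. unlink(a)  ⇒  .........  {}
  6. create(b)  ⇒  F........  {b→[0]}
  7. unlink(b)  ⇒  .........  {}
  8. create(b)  ⇒  F........  {b→[0]}
  9. create(c)  ⇒  FF.......  {b→[0]; c→[1]}
  10. create(d)  ⇒  FFF......  {b→[0]; c→[1]; d→[2]}
  11. unlink(b)  ⇒  .FF......  {c→[1]; d→[2]}
  12. unlink(d)  ⇒  .F.......  {c→[1]}

bitmap = .F.......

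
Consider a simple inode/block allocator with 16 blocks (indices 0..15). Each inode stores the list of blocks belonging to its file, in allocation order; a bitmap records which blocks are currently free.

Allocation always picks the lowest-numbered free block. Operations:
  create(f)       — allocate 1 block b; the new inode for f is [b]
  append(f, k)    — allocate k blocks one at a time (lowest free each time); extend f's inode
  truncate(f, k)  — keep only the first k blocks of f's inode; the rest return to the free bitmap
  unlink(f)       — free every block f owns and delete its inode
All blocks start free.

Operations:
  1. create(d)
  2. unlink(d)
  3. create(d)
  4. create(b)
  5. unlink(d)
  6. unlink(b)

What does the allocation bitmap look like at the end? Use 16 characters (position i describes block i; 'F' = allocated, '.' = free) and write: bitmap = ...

create(d): bitmap=F............... | d=[0]
unlink(d): bitmap=................ | 
create(d): bitmap=F............... | d=[0]
create(b): bitmap=FF.............. | b=[1] d=[0]
unlink(d): bitmap=.F.............. | b=[1]
unlink(b): bitmap=................ | 

bitmap = ................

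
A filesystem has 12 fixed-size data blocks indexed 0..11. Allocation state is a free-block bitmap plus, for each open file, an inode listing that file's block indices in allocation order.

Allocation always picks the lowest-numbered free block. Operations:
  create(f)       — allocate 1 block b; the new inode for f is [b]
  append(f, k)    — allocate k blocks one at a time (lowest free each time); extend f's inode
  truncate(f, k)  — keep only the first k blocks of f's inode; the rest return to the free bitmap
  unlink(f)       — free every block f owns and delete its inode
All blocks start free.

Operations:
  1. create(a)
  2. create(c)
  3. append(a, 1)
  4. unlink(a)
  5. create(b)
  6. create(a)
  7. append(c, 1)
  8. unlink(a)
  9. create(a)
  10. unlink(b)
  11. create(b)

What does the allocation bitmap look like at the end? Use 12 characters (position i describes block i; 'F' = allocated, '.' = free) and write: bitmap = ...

bitmap = FFFF........

create(a): bitmap=F........... | a=[0]
create(c): bitmap=FF.......... | a=[0] c=[1]
append(a, 1): bitmap=FFF......... | a=[0, 2] c=[1]
unlink(a): bitmap=.F.......... | c=[1]
create(b): bitmap=FF.......... | b=[0] c=[1]
create(a): bitmap=FFF......... | a=[2] b=[0] c=[1]
append(c, 1): bitmap=FFFF........ | a=[2] b=[0] c=[1, 3]
unlink(a): bitmap=FF.F........ | b=[0] c=[1, 3]
create(a): bitmap=FFFF........ | a=[2] b=[0] c=[1, 3]
unlink(b): bitmap=.FFF........ | a=[2] c=[1, 3]
create(b): bitmap=FFFF........ | a=[2] b=[0] c=[1, 3]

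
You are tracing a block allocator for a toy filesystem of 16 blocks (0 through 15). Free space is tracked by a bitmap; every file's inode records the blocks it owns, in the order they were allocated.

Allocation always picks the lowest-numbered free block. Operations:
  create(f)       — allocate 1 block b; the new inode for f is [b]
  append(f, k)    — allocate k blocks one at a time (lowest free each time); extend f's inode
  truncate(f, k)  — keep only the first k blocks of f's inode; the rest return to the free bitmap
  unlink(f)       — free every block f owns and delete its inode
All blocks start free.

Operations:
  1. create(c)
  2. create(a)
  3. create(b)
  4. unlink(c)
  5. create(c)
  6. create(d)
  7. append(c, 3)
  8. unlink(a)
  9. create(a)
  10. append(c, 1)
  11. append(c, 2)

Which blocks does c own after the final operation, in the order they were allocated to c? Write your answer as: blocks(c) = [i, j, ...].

blocks(c) = [0, 4, 5, 6, 7, 8, 9]

after create(c) → c:[0]  free=[F...............]
after create(a) → a:[1], c:[0]  free=[FF..............]
after create(b) → a:[1], b:[2], c:[0]  free=[FFF.............]
after unlink(c) → a:[1], b:[2]  free=[.FF.............]
after create(c) → a:[1], b:[2], c:[0]  free=[FFF.............]
after create(d) → a:[1], b:[2], c:[0], d:[3]  free=[FFFF............]
after append(c, 3) → a:[1], b:[2], c:[0, 4, 5, 6], d:[3]  free=[FFFFFFF.........]
after unlink(a) → b:[2], c:[0, 4, 5, 6], d:[3]  free=[F.FFFFF.........]
after create(a) → a:[1], b:[2], c:[0, 4, 5, 6], d:[3]  free=[FFFFFFF.........]
after append(c, 1) → a:[1], b:[2], c:[0, 4, 5, 6, 7], d:[3]  free=[FFFFFFFF........]
after append(c, 2) → a:[1], b:[2], c:[0, 4, 5, 6, 7, 8, 9], d:[3]  free=[FFFFFFFFFF......]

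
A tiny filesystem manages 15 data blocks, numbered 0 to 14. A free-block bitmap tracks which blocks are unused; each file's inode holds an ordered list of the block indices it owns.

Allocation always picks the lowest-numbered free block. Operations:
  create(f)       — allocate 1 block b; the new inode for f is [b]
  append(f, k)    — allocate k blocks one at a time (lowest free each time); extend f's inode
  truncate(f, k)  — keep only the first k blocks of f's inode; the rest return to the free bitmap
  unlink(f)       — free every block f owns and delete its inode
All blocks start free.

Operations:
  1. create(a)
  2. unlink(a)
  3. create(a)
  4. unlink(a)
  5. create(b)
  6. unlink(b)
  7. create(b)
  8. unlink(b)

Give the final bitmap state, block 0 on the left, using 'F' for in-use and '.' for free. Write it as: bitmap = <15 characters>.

bitmap = ...............

create(a): bitmap=F.............. | a=[0]
unlink(a): bitmap=............... | 
create(a): bitmap=F.............. | a=[0]
unlink(a): bitmap=............... | 
create(b): bitmap=F.............. | b=[0]
unlink(b): bitmap=............... | 
create(b): bitmap=F.............. | b=[0]
unlink(b): bitmap=............... | 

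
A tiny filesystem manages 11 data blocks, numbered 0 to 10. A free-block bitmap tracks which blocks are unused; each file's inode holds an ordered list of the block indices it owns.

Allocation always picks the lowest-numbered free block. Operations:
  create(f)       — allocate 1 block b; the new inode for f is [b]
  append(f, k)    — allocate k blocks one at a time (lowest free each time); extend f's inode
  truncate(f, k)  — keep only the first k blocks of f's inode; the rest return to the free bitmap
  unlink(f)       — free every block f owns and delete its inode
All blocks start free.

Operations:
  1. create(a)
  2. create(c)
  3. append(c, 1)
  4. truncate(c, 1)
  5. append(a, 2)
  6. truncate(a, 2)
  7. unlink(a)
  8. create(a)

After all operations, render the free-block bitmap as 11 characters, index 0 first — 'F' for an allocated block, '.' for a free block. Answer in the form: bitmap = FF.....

bitmap = FF.........

  1. create(a)  ⇒  F..........  {a→[0]}
  2. create(c)  ⇒  FF.........  {a→[0]; c→[1]}
  3. append(c, 1)  ⇒  FFF........  {a→[0]; c→[1, 2]}
  4. truncate(c, 1)  ⇒  FF.........  {a→[0]; c→[1]}
  5. append(a, 2)  ⇒  FFFF.......  {a→[0, 2, 3]; c→[1]}
  6. truncate(a, 2)  ⇒  FFF........  {a→[0, 2]; c→[1]}
  7. unlink(a)  ⇒  .F.........  {c→[1]}
  8. create(a)  ⇒  FF.........  {a→[0]; c→[1]}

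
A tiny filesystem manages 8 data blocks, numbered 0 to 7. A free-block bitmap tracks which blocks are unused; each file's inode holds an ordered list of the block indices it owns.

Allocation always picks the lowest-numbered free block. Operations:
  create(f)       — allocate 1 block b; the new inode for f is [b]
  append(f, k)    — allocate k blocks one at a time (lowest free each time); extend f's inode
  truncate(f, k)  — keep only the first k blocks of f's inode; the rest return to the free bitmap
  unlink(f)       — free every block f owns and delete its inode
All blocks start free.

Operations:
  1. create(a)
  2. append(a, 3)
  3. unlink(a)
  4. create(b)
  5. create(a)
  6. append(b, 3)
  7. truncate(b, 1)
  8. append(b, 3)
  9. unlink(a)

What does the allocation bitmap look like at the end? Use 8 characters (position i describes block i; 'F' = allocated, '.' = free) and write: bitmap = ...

bitmap = F.FFF...

after create(a) → a:[0]  free=[F.......]
after append(a, 3) → a:[0, 1, 2, 3]  free=[FFFF....]
after unlink(a) →   free=[........]
after create(b) → b:[0]  free=[F.......]
after create(a) → a:[1], b:[0]  free=[FF......]
after append(b, 3) → a:[1], b:[0, 2, 3, 4]  free=[FFFFF...]
after truncate(b, 1) → a:[1], b:[0]  free=[FF......]
after append(b, 3) → a:[1], b:[0, 2, 3, 4]  free=[FFFFF...]
after unlink(a) → b:[0, 2, 3, 4]  free=[F.FFF...]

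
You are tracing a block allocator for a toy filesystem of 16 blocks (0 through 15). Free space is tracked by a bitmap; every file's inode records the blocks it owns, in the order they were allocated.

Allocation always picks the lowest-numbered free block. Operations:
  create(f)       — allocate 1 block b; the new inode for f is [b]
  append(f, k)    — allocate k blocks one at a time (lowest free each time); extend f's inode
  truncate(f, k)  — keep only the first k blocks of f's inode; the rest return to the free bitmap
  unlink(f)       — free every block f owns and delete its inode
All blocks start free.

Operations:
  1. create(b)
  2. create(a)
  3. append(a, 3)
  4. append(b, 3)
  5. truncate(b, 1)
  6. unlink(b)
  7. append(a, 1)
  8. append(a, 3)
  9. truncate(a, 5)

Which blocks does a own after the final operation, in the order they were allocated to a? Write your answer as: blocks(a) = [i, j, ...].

create(b): bitmap=F............... | b=[0]
create(a): bitmap=FF.............. | a=[1] b=[0]
append(a, 3): bitmap=FFFFF........... | a=[1, 2, 3, 4] b=[0]
append(b, 3): bitmap=FFFFFFFF........ | a=[1, 2, 3, 4] b=[0, 5, 6, 7]
truncate(b, 1): bitmap=FFFFF........... | a=[1, 2, 3, 4] b=[0]
unlink(b): bitmap=.FFFF........... | a=[1, 2, 3, 4]
append(a, 1): bitmap=FFFFF........... | a=[1, 2, 3, 4, 0]
append(a, 3): bitmap=FFFFFFFF........ | a=[1, 2, 3, 4, 0, 5, 6, 7]
truncate(a, 5): bitmap=FFFFF........... | a=[1, 2, 3, 4, 0]

blocks(a) = [1, 2, 3, 4, 0]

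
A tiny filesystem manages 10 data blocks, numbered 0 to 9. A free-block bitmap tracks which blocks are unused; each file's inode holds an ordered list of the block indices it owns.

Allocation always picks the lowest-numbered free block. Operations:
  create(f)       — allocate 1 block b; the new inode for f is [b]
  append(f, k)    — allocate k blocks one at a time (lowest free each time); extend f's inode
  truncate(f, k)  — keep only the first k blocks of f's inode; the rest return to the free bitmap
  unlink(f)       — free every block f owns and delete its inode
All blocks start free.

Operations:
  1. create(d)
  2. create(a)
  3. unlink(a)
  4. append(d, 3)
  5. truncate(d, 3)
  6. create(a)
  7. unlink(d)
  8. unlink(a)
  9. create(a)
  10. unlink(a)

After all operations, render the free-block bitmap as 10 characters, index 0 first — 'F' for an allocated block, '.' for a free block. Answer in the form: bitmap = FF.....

[1] create(d) — d=0 (map F.........)
[2] create(a) — a=1 d=0 (map FF........)
[3] unlink(a) — d=0 (map F.........)
[4] append(d, 3) — d=0,1,2,3 (map FFFF......)
[5] truncate(d, 3) — d=0,1,2 (map FFF.......)
[6] create(a) — a=3 d=0,1,2 (map FFFF......)
[7] unlink(d) — a=3 (map ...F......)
[8] unlink(a) —  (map ..........)
[9] create(a) — a=0 (map F.........)
[10] unlink(a) —  (map ..........)

bitmap = ..........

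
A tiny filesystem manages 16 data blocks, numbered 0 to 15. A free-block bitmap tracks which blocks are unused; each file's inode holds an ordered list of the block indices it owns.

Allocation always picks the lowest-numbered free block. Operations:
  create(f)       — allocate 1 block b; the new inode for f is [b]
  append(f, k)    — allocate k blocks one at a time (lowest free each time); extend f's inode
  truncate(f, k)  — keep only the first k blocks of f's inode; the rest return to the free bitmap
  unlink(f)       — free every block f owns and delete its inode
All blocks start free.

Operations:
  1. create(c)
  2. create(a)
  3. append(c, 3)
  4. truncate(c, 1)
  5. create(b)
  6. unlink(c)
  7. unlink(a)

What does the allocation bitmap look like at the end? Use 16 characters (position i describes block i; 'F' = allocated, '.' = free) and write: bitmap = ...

bitmap = ..F.............

create(c): bitmap=F............... | c=[0]
create(a): bitmap=FF.............. | a=[1] c=[0]
append(c, 3): bitmap=FFFFF........... | a=[1] c=[0, 2, 3, 4]
truncate(c, 1): bitmap=FF.............. | a=[1] c=[0]
create(b): bitmap=FFF............. | a=[1] b=[2] c=[0]
unlink(c): bitmap=.FF............. | a=[1] b=[2]
unlink(a): bitmap=..F............. | b=[2]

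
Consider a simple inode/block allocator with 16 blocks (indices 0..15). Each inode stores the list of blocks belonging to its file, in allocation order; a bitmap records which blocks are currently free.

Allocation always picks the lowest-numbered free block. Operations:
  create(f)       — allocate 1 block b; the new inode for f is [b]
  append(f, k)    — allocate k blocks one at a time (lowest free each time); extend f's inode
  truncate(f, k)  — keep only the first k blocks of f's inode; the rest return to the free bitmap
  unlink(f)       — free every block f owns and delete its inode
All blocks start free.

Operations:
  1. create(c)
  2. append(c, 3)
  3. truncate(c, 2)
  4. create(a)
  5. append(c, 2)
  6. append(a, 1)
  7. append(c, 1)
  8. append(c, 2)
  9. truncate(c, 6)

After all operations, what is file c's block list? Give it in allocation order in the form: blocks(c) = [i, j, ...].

blocks(c) = [0, 1, 3, 4, 6, 7]

[1] create(c) — c=0 (map F...............)
[2] append(c, 3) — c=0,1,2,3 (map FFFF............)
[3] truncate(c, 2) — c=0,1 (map FF..............)
[4] create(a) — a=2 c=0,1 (map FFF.............)
[5] append(c, 2) — a=2 c=0,1,3,4 (map FFFFF...........)
[6] append(a, 1) — a=2,5 c=0,1,3,4 (map FFFFFF..........)
[7] append(c, 1) — a=2,5 c=0,1,3,4,6 (map FFFFFFF.........)
[8] append(c, 2) — a=2,5 c=0,1,3,4,6,7,8 (map FFFFFFFFF.......)
[9] truncate(c, 6) — a=2,5 c=0,1,3,4,6,7 (map FFFFFFFF........)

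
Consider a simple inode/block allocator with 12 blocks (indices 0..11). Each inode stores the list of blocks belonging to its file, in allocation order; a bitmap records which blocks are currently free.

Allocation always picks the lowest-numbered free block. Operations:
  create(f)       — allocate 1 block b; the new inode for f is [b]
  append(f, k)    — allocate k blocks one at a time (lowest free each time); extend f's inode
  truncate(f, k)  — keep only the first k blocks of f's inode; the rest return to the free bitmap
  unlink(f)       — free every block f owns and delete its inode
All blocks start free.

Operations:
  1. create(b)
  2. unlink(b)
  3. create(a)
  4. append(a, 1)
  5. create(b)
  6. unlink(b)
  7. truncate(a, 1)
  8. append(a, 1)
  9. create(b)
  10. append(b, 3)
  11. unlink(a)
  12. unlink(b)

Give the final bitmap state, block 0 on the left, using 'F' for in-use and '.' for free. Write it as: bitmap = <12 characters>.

bitmap = ............

create(b): bitmap=F........... | b=[0]
unlink(b): bitmap=............ | 
create(a): bitmap=F........... | a=[0]
append(a, 1): bitmap=FF.......... | a=[0, 1]
create(b): bitmap=FFF......... | a=[0, 1] b=[2]
unlink(b): bitmap=FF.......... | a=[0, 1]
truncate(a, 1): bitmap=F........... | a=[0]
append(a, 1): bitmap=FF.......... | a=[0, 1]
create(b): bitmap=FFF......... | a=[0, 1] b=[2]
append(b, 3): bitmap=FFFFFF...... | a=[0, 1] b=[2, 3, 4, 5]
unlink(a): bitmap=..FFFF...... | b=[2, 3, 4, 5]
unlink(b): bitmap=............ | 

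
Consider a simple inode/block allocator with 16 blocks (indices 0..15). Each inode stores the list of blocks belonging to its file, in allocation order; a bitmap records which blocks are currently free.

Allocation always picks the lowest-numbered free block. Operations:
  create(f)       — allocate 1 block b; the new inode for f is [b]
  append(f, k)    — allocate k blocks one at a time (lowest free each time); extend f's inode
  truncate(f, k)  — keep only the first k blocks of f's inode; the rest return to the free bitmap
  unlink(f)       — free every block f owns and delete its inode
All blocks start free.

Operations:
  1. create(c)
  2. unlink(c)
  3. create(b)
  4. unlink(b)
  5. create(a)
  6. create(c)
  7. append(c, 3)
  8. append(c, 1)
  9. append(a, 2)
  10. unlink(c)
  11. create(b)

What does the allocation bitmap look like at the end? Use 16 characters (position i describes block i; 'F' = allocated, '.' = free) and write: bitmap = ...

after create(c) → c:[0]  free=[F...............]
after unlink(c) →   free=[................]
after create(b) → b:[0]  free=[F...............]
after unlink(b) →   free=[................]
after create(a) → a:[0]  free=[F...............]
after create(c) → a:[0], c:[1]  free=[FF..............]
after append(c, 3) → a:[0], c:[1, 2, 3, 4]  free=[FFFFF...........]
after append(c, 1) → a:[0], c:[1, 2, 3, 4, 5]  free=[FFFFFF..........]
after append(a, 2) → a:[0, 6, 7], c:[1, 2, 3, 4, 5]  free=[FFFFFFFF........]
after unlink(c) → a:[0, 6, 7]  free=[F.....FF........]
after create(b) → a:[0, 6, 7], b:[1]  free=[FF....FF........]

bitmap = FF....FF........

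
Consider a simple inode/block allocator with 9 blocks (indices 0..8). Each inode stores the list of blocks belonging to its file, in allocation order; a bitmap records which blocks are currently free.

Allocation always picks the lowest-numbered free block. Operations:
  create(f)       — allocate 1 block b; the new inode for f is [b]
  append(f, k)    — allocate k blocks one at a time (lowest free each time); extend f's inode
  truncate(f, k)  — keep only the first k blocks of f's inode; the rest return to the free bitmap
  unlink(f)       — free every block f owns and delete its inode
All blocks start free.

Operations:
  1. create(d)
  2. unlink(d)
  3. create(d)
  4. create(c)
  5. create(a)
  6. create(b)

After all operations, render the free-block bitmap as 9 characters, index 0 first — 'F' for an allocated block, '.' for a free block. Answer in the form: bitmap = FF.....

bitmap = FFFF.....

after create(d) → d:[0]  free=[F........]
after unlink(d) →   free=[.........]
after create(d) → d:[0]  free=[F........]
after create(c) → c:[1], d:[0]  free=[FF.......]
after create(a) → a:[2], c:[1], d:[0]  free=[FFF......]
after create(b) → a:[2], b:[3], c:[1], d:[0]  free=[FFFF.....]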